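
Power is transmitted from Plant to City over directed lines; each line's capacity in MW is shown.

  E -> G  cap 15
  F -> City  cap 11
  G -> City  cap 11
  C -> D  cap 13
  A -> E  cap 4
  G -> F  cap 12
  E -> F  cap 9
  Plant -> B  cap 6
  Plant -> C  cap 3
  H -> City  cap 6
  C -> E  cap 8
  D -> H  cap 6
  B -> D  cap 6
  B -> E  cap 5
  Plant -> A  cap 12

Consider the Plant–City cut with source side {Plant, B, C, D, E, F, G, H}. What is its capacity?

40

Edges leaving {Plant, B, C, D, E, F, G, H}: Plant→A (12), F→City (11), G→City (11), H→City (6).
Cut capacity = 12 + 11 + 11 + 6 = 40.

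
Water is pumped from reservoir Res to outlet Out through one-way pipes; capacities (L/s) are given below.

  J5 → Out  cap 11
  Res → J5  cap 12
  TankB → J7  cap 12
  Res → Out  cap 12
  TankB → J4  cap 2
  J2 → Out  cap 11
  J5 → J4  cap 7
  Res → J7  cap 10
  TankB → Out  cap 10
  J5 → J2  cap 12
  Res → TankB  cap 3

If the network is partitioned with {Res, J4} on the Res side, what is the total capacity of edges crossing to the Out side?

Edges leaving {Res, J4}: Res→J5 (12), Res→TankB (3), Res→J7 (10), Res→Out (12).
Cut capacity = 12 + 3 + 10 + 12 = 37.

37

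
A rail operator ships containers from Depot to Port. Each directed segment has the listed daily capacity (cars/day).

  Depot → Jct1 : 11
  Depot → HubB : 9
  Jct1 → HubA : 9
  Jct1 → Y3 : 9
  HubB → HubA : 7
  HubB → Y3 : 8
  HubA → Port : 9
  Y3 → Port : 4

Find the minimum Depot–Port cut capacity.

Augment Depot→Jct1→HubA→Port: bottleneck 9, flow now 9.
Augment Depot→Jct1→Y3→Port: bottleneck 2, flow now 11.
Augment Depot→HubB→Y3→Port: bottleneck 2, flow now 13.
No augmenting path remains; maximum flow = 13.
By max-flow min-cut, the minimum cut capacity equals the max flow.
In the residual graph, reachable from Depot: {Depot, Jct1, HubB, HubA, Y3}.
Min-cut edges: HubA→Port (9), Y3→Port (4); capacity 9 + 4 = 13.

13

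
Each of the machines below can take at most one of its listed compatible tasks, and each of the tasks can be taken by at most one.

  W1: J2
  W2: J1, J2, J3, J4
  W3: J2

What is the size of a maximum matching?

Unit-capacity flow: source→left, listed edges, right→sink; max matching = max flow.
Augmenting path W1→J2 (+1); matched 1.
Augmenting path W2→J1 (+1); matched 2.
No augmenting path remains; maximum matching = 2.
König certificate: {W2, J2} is a vertex cover of size 2 (every listed pair touches it), so no matching can be larger.

2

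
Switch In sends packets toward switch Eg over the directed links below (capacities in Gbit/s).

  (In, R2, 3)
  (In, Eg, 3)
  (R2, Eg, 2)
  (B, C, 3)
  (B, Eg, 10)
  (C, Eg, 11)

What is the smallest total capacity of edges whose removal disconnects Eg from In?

5

Augment In→Eg: bottleneck 3, flow now 3.
Augment In→R2→Eg: bottleneck 2, flow now 5.
No augmenting path remains; maximum flow = 5.
By max-flow min-cut, the minimum cut capacity equals the max flow.
In the residual graph, reachable from In: {In, R2}.
Min-cut edges: In→Eg (3), R2→Eg (2); capacity 3 + 2 = 5.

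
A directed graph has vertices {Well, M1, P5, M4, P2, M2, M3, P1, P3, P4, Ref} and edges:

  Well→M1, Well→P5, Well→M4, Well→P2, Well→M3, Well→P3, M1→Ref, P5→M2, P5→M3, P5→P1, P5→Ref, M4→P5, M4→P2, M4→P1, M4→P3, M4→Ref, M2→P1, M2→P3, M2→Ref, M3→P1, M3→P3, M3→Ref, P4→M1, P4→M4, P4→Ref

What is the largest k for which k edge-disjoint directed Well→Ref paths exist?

4

Assign every edge capacity 1; by Menger, the answer equals the max flow.
Path Well→M1→Ref (+1); total 1.
Path Well→P5→Ref (+1); total 2.
Path Well→M4→Ref (+1); total 3.
Path Well→M3→Ref (+1); total 4.
No residual Well→Ref path; max flow = 4.
Certifying cut of size 4: {Well→M1, Well→M3, Well→M4, Well→P5}.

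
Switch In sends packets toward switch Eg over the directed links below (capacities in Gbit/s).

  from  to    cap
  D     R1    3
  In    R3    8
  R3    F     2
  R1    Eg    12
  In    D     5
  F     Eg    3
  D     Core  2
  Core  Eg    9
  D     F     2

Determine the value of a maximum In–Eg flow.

Augment In→D→R1→Eg: bottleneck 3, flow now 3.
Augment In→D→F→Eg: bottleneck 2, flow now 5.
Augment In→R3→F→Eg: bottleneck 1, flow now 6.
Augment In→R3→F→D→Core→Eg: bottleneck 1, flow now 7. (uses reverse residual edge)
No augmenting path remains; maximum flow = 7.
In the residual graph, reachable from In: {In, R3}.
Min-cut edges: In→D (5), R3→F (2); capacity 5 + 2 = 7.
This cut is saturated, so no flow can exceed 7.

7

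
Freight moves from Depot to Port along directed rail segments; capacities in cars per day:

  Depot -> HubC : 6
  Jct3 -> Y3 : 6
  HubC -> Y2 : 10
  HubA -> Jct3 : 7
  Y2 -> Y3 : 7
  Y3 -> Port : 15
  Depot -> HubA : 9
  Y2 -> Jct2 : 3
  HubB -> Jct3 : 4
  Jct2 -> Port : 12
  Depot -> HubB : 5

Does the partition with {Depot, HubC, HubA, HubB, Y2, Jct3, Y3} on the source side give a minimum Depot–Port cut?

Given cut capacity: 3 + 15 = 18.
Augment Depot→HubC→Y2→Jct2→Port: bottleneck 3, flow now 3.
Augment Depot→HubC→Y2→Y3→Port: bottleneck 3, flow now 6.
Augment Depot→HubA→Jct3→Y3→Port: bottleneck 6, flow now 12.
No augmenting path remains; maximum flow = 12.
In the residual graph, reachable from Depot: {Depot, HubA, HubB, Jct3}.
Min-cut edges: Depot→HubC (6), Jct3→Y3 (6); capacity 6 + 6 = 12.
Cut capacity 18 exceeds the max flow 12, so it is not minimum.

No — its capacity is 18, but the minimum cut has capacity 12.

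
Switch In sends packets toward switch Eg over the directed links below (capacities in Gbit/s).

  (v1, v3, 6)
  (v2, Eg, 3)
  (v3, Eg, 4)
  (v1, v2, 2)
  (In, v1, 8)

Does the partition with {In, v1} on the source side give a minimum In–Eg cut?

No — its capacity is 8, but the minimum cut has capacity 6.

Given cut capacity: 2 + 6 = 8.
Augment In→v1→v2→Eg: bottleneck 2, flow now 2.
Augment In→v1→v3→Eg: bottleneck 4, flow now 6.
No augmenting path remains; maximum flow = 6.
In the residual graph, reachable from In: {In, v1, v3}.
Min-cut edges: v1→v2 (2), v3→Eg (4); capacity 2 + 4 = 6.
Cut capacity 8 exceeds the max flow 6, so it is not minimum.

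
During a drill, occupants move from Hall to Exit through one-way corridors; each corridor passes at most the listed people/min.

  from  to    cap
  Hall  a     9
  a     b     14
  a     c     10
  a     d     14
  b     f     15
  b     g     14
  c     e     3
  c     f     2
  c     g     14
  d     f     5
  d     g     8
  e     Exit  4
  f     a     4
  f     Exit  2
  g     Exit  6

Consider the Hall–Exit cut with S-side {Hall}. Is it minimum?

Yes — it is a minimum cut (capacity 9).

Given cut capacity: 9 = 9.
Augment Hall→a→b→f→Exit: bottleneck 2, flow now 2.
Augment Hall→a→b→g→Exit: bottleneck 6, flow now 8.
Augment Hall→a→c→e→Exit: bottleneck 1, flow now 9.
No augmenting path remains; maximum flow = 9.
Cut capacity 9 equals the max flow, so it is a minimum cut.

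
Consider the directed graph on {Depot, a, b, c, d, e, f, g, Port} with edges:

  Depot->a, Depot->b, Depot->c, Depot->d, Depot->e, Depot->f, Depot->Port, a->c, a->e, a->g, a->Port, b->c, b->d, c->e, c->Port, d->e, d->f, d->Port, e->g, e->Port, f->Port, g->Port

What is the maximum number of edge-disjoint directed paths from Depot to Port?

7

Assign every edge capacity 1; by Menger, the answer equals the max flow.
Path Depot→Port (+1); total 1.
Path Depot→a→Port (+1); total 2.
Path Depot→c→Port (+1); total 3.
Path Depot→d→Port (+1); total 4.
Path Depot→e→Port (+1); total 5.
Path Depot→f→Port (+1); total 6.
Path Depot→b→c→e→g→Port (+1); total 7.
No residual Depot→Port path; max flow = 7.
Certifying cut of size 7: {Depot→Port, Depot→a, Depot→b, Depot→c, Depot→d, Depot→e, Depot→f}.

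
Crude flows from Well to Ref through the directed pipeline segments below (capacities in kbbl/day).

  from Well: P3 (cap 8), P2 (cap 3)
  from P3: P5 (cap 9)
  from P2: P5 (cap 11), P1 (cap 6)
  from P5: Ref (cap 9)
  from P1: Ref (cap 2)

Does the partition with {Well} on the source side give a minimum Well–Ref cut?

Given cut capacity: 8 + 3 = 11.
Augment Well→P3→P5→Ref: bottleneck 8, flow now 8.
Augment Well→P2→P5→Ref: bottleneck 1, flow now 9.
Augment Well→P2→P1→Ref: bottleneck 2, flow now 11.
No augmenting path remains; maximum flow = 11.
Cut capacity 11 equals the max flow, so it is a minimum cut.

Yes — it is a minimum cut (capacity 11).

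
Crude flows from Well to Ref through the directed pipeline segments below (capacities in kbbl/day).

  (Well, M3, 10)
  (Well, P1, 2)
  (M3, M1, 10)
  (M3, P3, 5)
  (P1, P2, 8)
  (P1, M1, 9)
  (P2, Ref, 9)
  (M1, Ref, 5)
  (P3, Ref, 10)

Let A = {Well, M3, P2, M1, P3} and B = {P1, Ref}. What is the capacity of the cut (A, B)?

Edges leaving {Well, M3, P2, M1, P3}: Well→P1 (2), P2→Ref (9), M1→Ref (5), P3→Ref (10).
Cut capacity = 2 + 9 + 5 + 10 = 26.

26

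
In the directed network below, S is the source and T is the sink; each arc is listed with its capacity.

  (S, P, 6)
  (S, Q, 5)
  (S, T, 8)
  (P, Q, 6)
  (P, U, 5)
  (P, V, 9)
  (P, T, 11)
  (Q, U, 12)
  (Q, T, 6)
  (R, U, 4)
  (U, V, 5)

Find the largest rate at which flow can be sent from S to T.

19

Augment S→T: bottleneck 8, flow now 8.
Augment S→P→T: bottleneck 6, flow now 14.
Augment S→Q→T: bottleneck 5, flow now 19.
No augmenting path remains; maximum flow = 19.
In the residual graph, reachable from S: {S}.
Min-cut edges: S→P (6), S→Q (5), S→T (8); capacity 6 + 5 + 8 = 19.
This cut is saturated, so no flow can exceed 19.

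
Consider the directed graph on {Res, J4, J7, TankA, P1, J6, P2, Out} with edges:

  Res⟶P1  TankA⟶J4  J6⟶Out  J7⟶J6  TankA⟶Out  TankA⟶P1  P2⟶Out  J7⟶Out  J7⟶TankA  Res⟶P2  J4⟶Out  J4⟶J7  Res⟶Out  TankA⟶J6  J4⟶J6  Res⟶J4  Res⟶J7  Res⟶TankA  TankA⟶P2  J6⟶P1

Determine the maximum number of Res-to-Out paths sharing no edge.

Assign every edge capacity 1; by Menger, the answer equals the max flow.
Path Res→Out (+1); total 1.
Path Res→J4→Out (+1); total 2.
Path Res→J7→Out (+1); total 3.
Path Res→TankA→Out (+1); total 4.
Path Res→P2→Out (+1); total 5.
No residual Res→Out path; max flow = 5.
Certifying cut of size 5: {Res→J4, Res→J7, Res→Out, Res→P2, Res→TankA}.

5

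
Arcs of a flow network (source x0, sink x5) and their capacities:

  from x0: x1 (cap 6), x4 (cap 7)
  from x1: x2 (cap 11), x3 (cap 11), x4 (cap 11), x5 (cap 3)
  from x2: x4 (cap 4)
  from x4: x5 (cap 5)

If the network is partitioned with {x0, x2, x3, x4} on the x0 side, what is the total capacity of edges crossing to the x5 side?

Edges leaving {x0, x2, x3, x4}: x0→x1 (6), x4→x5 (5).
Cut capacity = 6 + 5 = 11.

11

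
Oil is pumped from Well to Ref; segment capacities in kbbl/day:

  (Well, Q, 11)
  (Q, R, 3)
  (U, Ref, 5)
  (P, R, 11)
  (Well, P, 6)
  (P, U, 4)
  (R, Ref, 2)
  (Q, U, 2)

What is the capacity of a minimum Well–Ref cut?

7

Augment Well→P→R→Ref: bottleneck 2, flow now 2.
Augment Well→P→U→Ref: bottleneck 4, flow now 6.
Augment Well→Q→U→Ref: bottleneck 1, flow now 7.
No augmenting path remains; maximum flow = 7.
By max-flow min-cut, the minimum cut capacity equals the max flow.
In the residual graph, reachable from Well: {Well, P, Q, R, U}.
Min-cut edges: R→Ref (2), U→Ref (5); capacity 2 + 5 = 7.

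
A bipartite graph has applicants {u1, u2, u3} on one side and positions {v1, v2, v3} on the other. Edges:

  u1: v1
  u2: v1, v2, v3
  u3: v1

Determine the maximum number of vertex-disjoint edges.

Unit-capacity flow: source→left, listed edges, right→sink; max matching = max flow.
Augmenting path u1→v1 (+1); matched 1.
Augmenting path u2→v2 (+1); matched 2.
No augmenting path remains; maximum matching = 2.
König certificate: {u2, v1} is a vertex cover of size 2 (every listed pair touches it), so no matching can be larger.

2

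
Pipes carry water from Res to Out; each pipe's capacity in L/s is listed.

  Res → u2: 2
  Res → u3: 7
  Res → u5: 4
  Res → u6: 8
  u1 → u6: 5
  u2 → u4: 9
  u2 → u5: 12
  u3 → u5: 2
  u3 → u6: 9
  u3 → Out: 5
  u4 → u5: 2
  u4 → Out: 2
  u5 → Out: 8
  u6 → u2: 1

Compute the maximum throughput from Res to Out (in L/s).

Augment Res→u3→Out: bottleneck 5, flow now 5.
Augment Res→u5→Out: bottleneck 4, flow now 9.
Augment Res→u2→u4→Out: bottleneck 2, flow now 11.
Augment Res→u3→u5→Out: bottleneck 2, flow now 13.
Augment Res→u6→u2→u5→Out: bottleneck 1, flow now 14.
No augmenting path remains; maximum flow = 14.
In the residual graph, reachable from Res: {Res, u6}.
Min-cut edges: Res→u2 (2), Res→u3 (7), Res→u5 (4), u6→u2 (1); capacity 2 + 7 + 4 + 1 = 14.
This cut is saturated, so no flow can exceed 14.

14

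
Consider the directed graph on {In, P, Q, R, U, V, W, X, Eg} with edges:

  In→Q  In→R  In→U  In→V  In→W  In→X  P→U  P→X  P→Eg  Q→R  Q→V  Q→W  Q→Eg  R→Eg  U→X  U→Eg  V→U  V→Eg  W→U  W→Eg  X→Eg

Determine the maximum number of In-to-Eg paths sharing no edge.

Assign every edge capacity 1; by Menger, the answer equals the max flow.
Path In→Q→Eg (+1); total 1.
Path In→R→Eg (+1); total 2.
Path In→U→Eg (+1); total 3.
Path In→V→Eg (+1); total 4.
Path In→W→Eg (+1); total 5.
Path In→X→Eg (+1); total 6.
No residual In→Eg path; max flow = 6.
Certifying cut of size 6: {In→Q, In→R, In→U, In→V, In→W, In→X}.

6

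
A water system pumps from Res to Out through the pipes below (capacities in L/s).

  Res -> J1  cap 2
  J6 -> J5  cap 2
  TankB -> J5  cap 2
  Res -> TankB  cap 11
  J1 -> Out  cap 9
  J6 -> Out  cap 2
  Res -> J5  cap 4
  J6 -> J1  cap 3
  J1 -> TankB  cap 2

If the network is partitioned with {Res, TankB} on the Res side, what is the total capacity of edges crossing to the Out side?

8

Edges leaving {Res, TankB}: Res→J1 (2), Res→J5 (4), TankB→J5 (2).
Cut capacity = 2 + 4 + 2 = 8.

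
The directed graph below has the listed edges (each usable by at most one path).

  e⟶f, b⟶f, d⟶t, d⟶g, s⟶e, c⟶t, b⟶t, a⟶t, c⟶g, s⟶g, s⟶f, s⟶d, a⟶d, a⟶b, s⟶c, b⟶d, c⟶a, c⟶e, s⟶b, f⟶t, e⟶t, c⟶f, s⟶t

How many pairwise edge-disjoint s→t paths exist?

6

Assign every edge capacity 1; by Menger, the answer equals the max flow.
Path s→t (+1); total 1.
Path s→b→t (+1); total 2.
Path s→c→t (+1); total 3.
Path s→d→t (+1); total 4.
Path s→e→t (+1); total 5.
Path s→f→t (+1); total 6.
No residual s→t path; max flow = 6.
Certifying cut of size 6: {s→b, s→c, s→d, s→e, s→f, s→t}.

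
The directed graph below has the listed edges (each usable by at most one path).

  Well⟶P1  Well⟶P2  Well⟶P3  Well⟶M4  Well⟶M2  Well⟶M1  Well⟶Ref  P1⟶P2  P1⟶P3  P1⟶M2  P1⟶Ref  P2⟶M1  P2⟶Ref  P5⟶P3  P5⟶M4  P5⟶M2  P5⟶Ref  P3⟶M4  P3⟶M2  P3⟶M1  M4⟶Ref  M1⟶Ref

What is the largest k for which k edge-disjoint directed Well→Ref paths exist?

5

Assign every edge capacity 1; by Menger, the answer equals the max flow.
Path Well→Ref (+1); total 1.
Path Well→P1→Ref (+1); total 2.
Path Well→P2→Ref (+1); total 3.
Path Well→M4→Ref (+1); total 4.
Path Well→M1→Ref (+1); total 5.
No residual Well→Ref path; max flow = 5.
Certifying cut of size 5: {M1→Ref, M4→Ref, Well→P1, Well→P2, Well→Ref}.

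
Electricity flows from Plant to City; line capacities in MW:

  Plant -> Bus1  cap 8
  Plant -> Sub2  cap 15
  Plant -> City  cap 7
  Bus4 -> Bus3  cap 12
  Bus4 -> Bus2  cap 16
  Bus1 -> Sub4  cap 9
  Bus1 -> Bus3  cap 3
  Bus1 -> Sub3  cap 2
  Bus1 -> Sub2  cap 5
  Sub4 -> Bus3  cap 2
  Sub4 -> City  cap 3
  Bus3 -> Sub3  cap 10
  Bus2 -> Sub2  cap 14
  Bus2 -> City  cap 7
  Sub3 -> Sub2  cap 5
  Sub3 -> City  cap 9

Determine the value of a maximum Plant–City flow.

15

Augment Plant→City: bottleneck 7, flow now 7.
Augment Plant→Bus1→Sub4→City: bottleneck 3, flow now 10.
Augment Plant→Bus1→Sub3→City: bottleneck 2, flow now 12.
Augment Plant→Bus1→Bus3→Sub3→City: bottleneck 3, flow now 15.
No augmenting path remains; maximum flow = 15.
In the residual graph, reachable from Plant: {Plant, Sub2}.
Min-cut edges: Plant→Bus1 (8), Plant→City (7); capacity 8 + 7 = 15.
This cut is saturated, so no flow can exceed 15.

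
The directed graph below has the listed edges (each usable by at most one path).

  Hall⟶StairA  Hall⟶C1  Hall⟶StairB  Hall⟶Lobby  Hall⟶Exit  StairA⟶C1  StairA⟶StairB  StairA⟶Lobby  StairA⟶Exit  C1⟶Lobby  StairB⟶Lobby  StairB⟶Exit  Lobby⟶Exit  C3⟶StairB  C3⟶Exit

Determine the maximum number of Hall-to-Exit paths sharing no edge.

Assign every edge capacity 1; by Menger, the answer equals the max flow.
Path Hall→Exit (+1); total 1.
Path Hall→StairA→Exit (+1); total 2.
Path Hall→StairB→Exit (+1); total 3.
Path Hall→Lobby→Exit (+1); total 4.
No residual Hall→Exit path; max flow = 4.
Certifying cut of size 4: {Hall→Exit, Hall→StairA, Hall→StairB, Lobby→Exit}.

4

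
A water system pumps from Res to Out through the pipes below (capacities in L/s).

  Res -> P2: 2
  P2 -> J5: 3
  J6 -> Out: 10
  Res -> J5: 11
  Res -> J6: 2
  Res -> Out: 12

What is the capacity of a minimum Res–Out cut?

14

Augment Res→Out: bottleneck 12, flow now 12.
Augment Res→J6→Out: bottleneck 2, flow now 14.
No augmenting path remains; maximum flow = 14.
By max-flow min-cut, the minimum cut capacity equals the max flow.
In the residual graph, reachable from Res: {Res, P2, J5}.
Min-cut edges: Res→J6 (2), Res→Out (12); capacity 2 + 12 = 14.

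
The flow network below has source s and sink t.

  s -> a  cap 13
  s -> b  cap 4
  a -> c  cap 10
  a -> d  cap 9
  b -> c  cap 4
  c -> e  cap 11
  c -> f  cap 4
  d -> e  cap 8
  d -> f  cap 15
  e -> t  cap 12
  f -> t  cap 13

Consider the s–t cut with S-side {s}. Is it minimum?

Yes — it is a minimum cut (capacity 17).

Given cut capacity: 13 + 4 = 17.
Augment s→a→c→e→t: bottleneck 10, flow now 10.
Augment s→a→d→e→t: bottleneck 2, flow now 12.
Augment s→a→d→f→t: bottleneck 1, flow now 13.
Augment s→b→c→f→t: bottleneck 4, flow now 17.
No augmenting path remains; maximum flow = 17.
Cut capacity 17 equals the max flow, so it is a minimum cut.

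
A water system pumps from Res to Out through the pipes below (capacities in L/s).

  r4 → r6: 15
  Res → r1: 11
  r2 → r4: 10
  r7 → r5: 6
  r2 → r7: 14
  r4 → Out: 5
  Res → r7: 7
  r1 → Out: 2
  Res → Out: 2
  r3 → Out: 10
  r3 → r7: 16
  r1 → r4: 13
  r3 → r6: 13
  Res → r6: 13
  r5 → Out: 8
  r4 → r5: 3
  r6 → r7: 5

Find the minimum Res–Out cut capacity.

Augment Res→Out: bottleneck 2, flow now 2.
Augment Res→r1→Out: bottleneck 2, flow now 4.
Augment Res→r1→r4→Out: bottleneck 5, flow now 9.
Augment Res→r7→r5→Out: bottleneck 6, flow now 15.
Augment Res→r1→r4→r5→Out: bottleneck 2, flow now 17.
No augmenting path remains; maximum flow = 17.
By max-flow min-cut, the minimum cut capacity equals the max flow.
In the residual graph, reachable from Res: {Res, r1, r4, r5, r6, r7}.
Min-cut edges: Res→Out (2), r1→Out (2), r4→Out (5), r5→Out (8); capacity 2 + 2 + 5 + 8 = 17.

17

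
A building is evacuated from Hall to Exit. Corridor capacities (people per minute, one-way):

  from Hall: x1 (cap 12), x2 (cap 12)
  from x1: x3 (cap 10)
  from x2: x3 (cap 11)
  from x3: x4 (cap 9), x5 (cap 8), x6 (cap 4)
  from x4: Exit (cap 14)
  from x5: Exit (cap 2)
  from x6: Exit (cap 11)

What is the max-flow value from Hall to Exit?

Augment Hall→x1→x3→x4→Exit: bottleneck 9, flow now 9.
Augment Hall→x1→x3→x5→Exit: bottleneck 1, flow now 10.
Augment Hall→x2→x3→x5→Exit: bottleneck 1, flow now 11.
Augment Hall→x2→x3→x6→Exit: bottleneck 4, flow now 15.
No augmenting path remains; maximum flow = 15.
In the residual graph, reachable from Hall: {Hall, x1, x2, x3, x5}.
Min-cut edges: x3→x4 (9), x3→x6 (4), x5→Exit (2); capacity 9 + 4 + 2 = 15.
This cut is saturated, so no flow can exceed 15.

15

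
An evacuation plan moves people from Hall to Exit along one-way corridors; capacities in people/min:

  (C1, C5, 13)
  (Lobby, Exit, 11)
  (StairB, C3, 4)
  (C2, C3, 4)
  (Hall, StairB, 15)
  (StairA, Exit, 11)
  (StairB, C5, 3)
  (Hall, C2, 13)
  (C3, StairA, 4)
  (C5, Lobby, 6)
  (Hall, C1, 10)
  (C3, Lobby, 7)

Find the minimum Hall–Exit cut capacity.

Augment Hall→StairB→C5→Lobby→Exit: bottleneck 3, flow now 3.
Augment Hall→StairB→C3→Lobby→Exit: bottleneck 4, flow now 7.
Augment Hall→C2→C3→Lobby→Exit: bottleneck 3, flow now 10.
Augment Hall→C2→C3→StairA→Exit: bottleneck 1, flow now 11.
Augment Hall→C1→C5→Lobby→Exit: bottleneck 1, flow now 12.
Augment Hall→C1→C5→Lobby→C3→StairA→Exit: bottleneck 2, flow now 14. (uses reverse residual edge)
No augmenting path remains; maximum flow = 14.
By max-flow min-cut, the minimum cut capacity equals the max flow.
In the residual graph, reachable from Hall: {Hall, StairB, C2, C1, C5}.
Min-cut edges: StairB→C3 (4), C2→C3 (4), C5→Lobby (6); capacity 4 + 4 + 6 = 14.

14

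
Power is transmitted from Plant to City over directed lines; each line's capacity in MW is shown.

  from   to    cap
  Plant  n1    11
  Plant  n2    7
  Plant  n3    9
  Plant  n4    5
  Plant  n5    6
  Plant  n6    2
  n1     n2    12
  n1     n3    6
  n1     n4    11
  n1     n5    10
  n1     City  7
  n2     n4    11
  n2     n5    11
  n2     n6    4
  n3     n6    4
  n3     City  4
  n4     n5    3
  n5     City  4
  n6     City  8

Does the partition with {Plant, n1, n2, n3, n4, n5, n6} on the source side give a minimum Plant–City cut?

Yes — it is a minimum cut (capacity 23).

Given cut capacity: 7 + 4 + 4 + 8 = 23.
Augment Plant→n1→City: bottleneck 7, flow now 7.
Augment Plant→n3→City: bottleneck 4, flow now 11.
Augment Plant→n5→City: bottleneck 4, flow now 15.
Augment Plant→n6→City: bottleneck 2, flow now 17.
Augment Plant→n2→n6→City: bottleneck 4, flow now 21.
Augment Plant→n3→n6→City: bottleneck 2, flow now 23.
No augmenting path remains; maximum flow = 23.
Cut capacity 23 equals the max flow, so it is a minimum cut.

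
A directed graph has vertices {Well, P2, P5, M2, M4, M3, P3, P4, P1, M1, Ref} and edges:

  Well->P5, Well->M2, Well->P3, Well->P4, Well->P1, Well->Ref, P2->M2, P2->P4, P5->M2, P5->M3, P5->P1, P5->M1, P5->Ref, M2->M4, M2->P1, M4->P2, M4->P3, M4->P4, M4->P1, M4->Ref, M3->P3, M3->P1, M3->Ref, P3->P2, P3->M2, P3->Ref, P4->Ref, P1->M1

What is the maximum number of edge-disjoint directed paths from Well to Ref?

5

Assign every edge capacity 1; by Menger, the answer equals the max flow.
Path Well→Ref (+1); total 1.
Path Well→P5→Ref (+1); total 2.
Path Well→P3→Ref (+1); total 3.
Path Well→P4→Ref (+1); total 4.
Path Well→M2→M4→Ref (+1); total 5.
No residual Well→Ref path; max flow = 5.
Certifying cut of size 5: {Well→M2, Well→P3, Well→P4, Well→P5, Well→Ref}.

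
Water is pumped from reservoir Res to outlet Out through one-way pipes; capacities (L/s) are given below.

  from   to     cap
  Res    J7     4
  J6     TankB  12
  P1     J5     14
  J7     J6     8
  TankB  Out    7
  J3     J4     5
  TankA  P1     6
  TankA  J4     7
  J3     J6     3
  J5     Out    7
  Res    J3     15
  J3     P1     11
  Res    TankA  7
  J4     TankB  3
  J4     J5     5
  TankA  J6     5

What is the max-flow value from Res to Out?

14

Augment Res→J7→J6→TankB→Out: bottleneck 4, flow now 4.
Augment Res→TankA→J6→TankB→Out: bottleneck 3, flow now 7.
Augment Res→TankA→P1→J5→Out: bottleneck 4, flow now 11.
Augment Res→J3→P1→J5→Out: bottleneck 3, flow now 14.
No augmenting path remains; maximum flow = 14.
In the residual graph, reachable from Res: {Res, J7, TankA, J3, J6, P1, J4, J5, TankB}.
Min-cut edges: J5→Out (7), TankB→Out (7); capacity 7 + 7 = 14.
This cut is saturated, so no flow can exceed 14.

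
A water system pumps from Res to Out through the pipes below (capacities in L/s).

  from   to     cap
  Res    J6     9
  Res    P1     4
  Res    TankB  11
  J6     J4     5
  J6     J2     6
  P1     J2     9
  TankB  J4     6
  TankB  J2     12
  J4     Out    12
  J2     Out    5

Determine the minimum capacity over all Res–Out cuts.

Augment Res→J6→J4→Out: bottleneck 5, flow now 5.
Augment Res→J6→J2→Out: bottleneck 4, flow now 9.
Augment Res→P1→J2→Out: bottleneck 1, flow now 10.
Augment Res→TankB→J4→Out: bottleneck 6, flow now 16.
No augmenting path remains; maximum flow = 16.
By max-flow min-cut, the minimum cut capacity equals the max flow.
In the residual graph, reachable from Res: {Res, J6, P1, TankB, J2}.
Min-cut edges: J6→J4 (5), TankB→J4 (6), J2→Out (5); capacity 5 + 6 + 5 = 16.

16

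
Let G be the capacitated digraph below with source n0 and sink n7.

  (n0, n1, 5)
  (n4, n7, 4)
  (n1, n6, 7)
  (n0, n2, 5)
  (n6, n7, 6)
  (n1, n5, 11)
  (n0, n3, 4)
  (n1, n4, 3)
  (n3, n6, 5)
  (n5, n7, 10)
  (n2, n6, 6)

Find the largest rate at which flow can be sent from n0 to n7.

Augment n0→n1→n4→n7: bottleneck 3, flow now 3.
Augment n0→n1→n5→n7: bottleneck 2, flow now 5.
Augment n0→n2→n6→n7: bottleneck 5, flow now 10.
Augment n0→n3→n6→n7: bottleneck 1, flow now 11.
No augmenting path remains; maximum flow = 11.
In the residual graph, reachable from n0: {n0, n2, n3, n6}.
Min-cut edges: n0→n1 (5), n6→n7 (6); capacity 5 + 6 = 11.
This cut is saturated, so no flow can exceed 11.

11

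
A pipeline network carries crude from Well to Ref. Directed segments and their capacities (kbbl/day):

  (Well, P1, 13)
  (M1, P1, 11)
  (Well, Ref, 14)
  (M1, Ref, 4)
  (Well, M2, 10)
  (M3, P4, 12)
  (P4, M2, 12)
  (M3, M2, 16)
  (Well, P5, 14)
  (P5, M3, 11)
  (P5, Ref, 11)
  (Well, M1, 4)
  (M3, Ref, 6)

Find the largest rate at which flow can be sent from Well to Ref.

32

Augment Well→Ref: bottleneck 14, flow now 14.
Augment Well→P5→Ref: bottleneck 11, flow now 25.
Augment Well→M1→Ref: bottleneck 4, flow now 29.
Augment Well→P5→M3→Ref: bottleneck 3, flow now 32.
No augmenting path remains; maximum flow = 32.
In the residual graph, reachable from Well: {Well, M2, P1}.
Min-cut edges: Well→P5 (14), Well→M1 (4), Well→Ref (14); capacity 14 + 4 + 14 = 32.
This cut is saturated, so no flow can exceed 32.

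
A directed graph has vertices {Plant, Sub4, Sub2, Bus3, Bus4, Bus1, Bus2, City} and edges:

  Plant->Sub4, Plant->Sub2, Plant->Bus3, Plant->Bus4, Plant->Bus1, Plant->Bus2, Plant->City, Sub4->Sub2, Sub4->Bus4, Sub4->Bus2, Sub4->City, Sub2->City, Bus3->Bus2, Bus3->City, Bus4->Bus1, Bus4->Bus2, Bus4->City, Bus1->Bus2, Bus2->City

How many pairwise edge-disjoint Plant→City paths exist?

Assign every edge capacity 1; by Menger, the answer equals the max flow.
Path Plant→City (+1); total 1.
Path Plant→Sub4→City (+1); total 2.
Path Plant→Sub2→City (+1); total 3.
Path Plant→Bus3→City (+1); total 4.
Path Plant→Bus4→City (+1); total 5.
Path Plant→Bus2→City (+1); total 6.
No residual Plant→City path; max flow = 6.
Certifying cut of size 6: {Bus2→City, Plant→Bus3, Plant→Bus4, Plant→City, Plant→Sub2, Plant→Sub4}.

6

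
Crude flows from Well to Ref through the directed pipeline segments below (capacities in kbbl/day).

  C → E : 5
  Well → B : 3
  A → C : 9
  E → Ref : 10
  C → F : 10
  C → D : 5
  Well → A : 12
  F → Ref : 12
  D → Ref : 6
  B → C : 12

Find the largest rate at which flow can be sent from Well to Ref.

12

Augment Well→A→C→D→Ref: bottleneck 5, flow now 5.
Augment Well→A→C→E→Ref: bottleneck 4, flow now 9.
Augment Well→B→C→E→Ref: bottleneck 1, flow now 10.
Augment Well→B→C→F→Ref: bottleneck 2, flow now 12.
No augmenting path remains; maximum flow = 12.
In the residual graph, reachable from Well: {Well, A}.
Min-cut edges: Well→B (3), A→C (9); capacity 3 + 9 = 12.
This cut is saturated, so no flow can exceed 12.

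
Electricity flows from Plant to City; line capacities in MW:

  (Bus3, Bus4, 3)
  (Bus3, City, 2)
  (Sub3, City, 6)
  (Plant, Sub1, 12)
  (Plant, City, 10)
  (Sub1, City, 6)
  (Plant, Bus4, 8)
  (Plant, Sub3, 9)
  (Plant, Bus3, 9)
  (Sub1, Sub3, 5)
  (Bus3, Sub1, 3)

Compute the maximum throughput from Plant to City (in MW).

24

Augment Plant→City: bottleneck 10, flow now 10.
Augment Plant→Bus3→City: bottleneck 2, flow now 12.
Augment Plant→Sub3→City: bottleneck 6, flow now 18.
Augment Plant→Sub1→City: bottleneck 6, flow now 24.
No augmenting path remains; maximum flow = 24.
In the residual graph, reachable from Plant: {Plant, Bus3, Sub3, Sub1, Bus4}.
Min-cut edges: Plant→City (10), Bus3→City (2), Sub3→City (6), Sub1→City (6); capacity 10 + 2 + 6 + 6 = 24.
This cut is saturated, so no flow can exceed 24.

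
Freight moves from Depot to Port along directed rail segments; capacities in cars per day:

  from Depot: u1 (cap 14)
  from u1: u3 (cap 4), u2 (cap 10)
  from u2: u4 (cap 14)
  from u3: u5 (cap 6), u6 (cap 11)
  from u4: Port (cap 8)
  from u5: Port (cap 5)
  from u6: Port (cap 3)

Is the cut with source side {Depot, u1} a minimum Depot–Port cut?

No — its capacity is 14, but the minimum cut has capacity 12.

Given cut capacity: 10 + 4 = 14.
Augment Depot→u1→u2→u4→Port: bottleneck 8, flow now 8.
Augment Depot→u1→u3→u5→Port: bottleneck 4, flow now 12.
No augmenting path remains; maximum flow = 12.
In the residual graph, reachable from Depot: {Depot, u1, u2, u4}.
Min-cut edges: u1→u3 (4), u4→Port (8); capacity 4 + 8 = 12.
Cut capacity 14 exceeds the max flow 12, so it is not minimum.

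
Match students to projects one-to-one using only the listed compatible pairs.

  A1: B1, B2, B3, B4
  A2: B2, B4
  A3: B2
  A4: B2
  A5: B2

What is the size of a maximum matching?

3

Unit-capacity flow: source→left, listed edges, right→sink; max matching = max flow.
Augmenting path A1→B1 (+1); matched 1.
Augmenting path A2→B2 (+1); matched 2.
Augmenting path A3→B2→A2→B4 (+1); matched 3.
No augmenting path remains; maximum matching = 3.
König certificate: {A1, A2, B2} is a vertex cover of size 3 (every listed pair touches it), so no matching can be larger.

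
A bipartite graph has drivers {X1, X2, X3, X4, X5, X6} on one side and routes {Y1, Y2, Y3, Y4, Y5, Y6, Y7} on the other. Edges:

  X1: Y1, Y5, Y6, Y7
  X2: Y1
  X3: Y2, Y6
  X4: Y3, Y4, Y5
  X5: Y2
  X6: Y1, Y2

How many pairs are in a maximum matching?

Unit-capacity flow: source→left, listed edges, right→sink; max matching = max flow.
Augmenting path X1→Y1 (+1); matched 1.
Augmenting path X3→Y2 (+1); matched 2.
Augmenting path X4→Y3 (+1); matched 3.
Augmenting path X2→Y1→X1→Y5 (+1); matched 4.
Augmenting path X5→Y2→X3→Y6 (+1); matched 5.
No augmenting path remains; maximum matching = 5.
König certificate: {X1, X3, X4, Y1, Y2} is a vertex cover of size 5 (every listed pair touches it), so no matching can be larger.

5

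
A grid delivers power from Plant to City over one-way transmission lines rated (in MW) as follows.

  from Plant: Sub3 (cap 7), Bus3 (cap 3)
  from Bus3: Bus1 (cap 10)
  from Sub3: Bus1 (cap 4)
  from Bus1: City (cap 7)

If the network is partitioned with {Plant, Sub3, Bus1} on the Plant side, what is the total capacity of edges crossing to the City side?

10

Edges leaving {Plant, Sub3, Bus1}: Plant→Bus3 (3), Bus1→City (7).
Cut capacity = 3 + 7 = 10.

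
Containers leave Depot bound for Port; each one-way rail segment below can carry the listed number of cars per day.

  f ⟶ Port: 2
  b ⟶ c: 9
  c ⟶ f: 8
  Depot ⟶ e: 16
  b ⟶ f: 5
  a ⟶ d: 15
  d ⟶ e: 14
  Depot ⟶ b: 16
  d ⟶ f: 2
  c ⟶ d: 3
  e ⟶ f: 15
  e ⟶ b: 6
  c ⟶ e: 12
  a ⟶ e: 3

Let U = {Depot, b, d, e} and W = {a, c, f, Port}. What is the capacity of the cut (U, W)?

31

Edges leaving {Depot, b, d, e}: b→c (9), b→f (5), d→f (2), e→f (15).
Cut capacity = 9 + 5 + 2 + 15 = 31.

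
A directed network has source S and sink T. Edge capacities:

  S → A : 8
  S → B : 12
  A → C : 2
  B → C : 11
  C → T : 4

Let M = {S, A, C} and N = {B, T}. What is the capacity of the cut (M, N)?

16

Edges leaving {S, A, C}: S→B (12), C→T (4).
Cut capacity = 12 + 4 = 16.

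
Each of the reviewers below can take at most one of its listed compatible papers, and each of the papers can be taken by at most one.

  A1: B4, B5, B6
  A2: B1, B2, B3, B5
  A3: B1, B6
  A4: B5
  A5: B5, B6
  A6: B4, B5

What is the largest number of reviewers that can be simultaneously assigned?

Unit-capacity flow: source→left, listed edges, right→sink; max matching = max flow.
Augmenting path A1→B4 (+1); matched 1.
Augmenting path A2→B1 (+1); matched 2.
Augmenting path A3→B6 (+1); matched 3.
Augmenting path A4→B5 (+1); matched 4.
Augmenting path A5→B6→A3→B1→A2→B2 (+1); matched 5.
No augmenting path remains; maximum matching = 5.
König certificate: {A2, A3, B4, B5, B6} is a vertex cover of size 5 (every listed pair touches it), so no matching can be larger.

5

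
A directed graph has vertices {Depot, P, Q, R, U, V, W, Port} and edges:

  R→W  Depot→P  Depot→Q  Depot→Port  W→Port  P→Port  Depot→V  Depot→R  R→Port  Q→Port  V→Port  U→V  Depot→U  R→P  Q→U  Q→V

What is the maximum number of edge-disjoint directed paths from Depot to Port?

Assign every edge capacity 1; by Menger, the answer equals the max flow.
Path Depot→Port (+1); total 1.
Path Depot→P→Port (+1); total 2.
Path Depot→Q→Port (+1); total 3.
Path Depot→R→Port (+1); total 4.
Path Depot→V→Port (+1); total 5.
No residual Depot→Port path; max flow = 5.
Certifying cut of size 5: {Depot→P, Depot→Port, Depot→Q, Depot→R, V→Port}.

5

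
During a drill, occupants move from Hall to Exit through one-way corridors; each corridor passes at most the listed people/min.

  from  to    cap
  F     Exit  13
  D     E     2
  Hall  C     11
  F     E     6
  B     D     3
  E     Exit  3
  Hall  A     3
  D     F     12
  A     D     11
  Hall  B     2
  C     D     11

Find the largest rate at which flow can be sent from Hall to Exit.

14

Augment Hall→A→D→E→Exit: bottleneck 2, flow now 2.
Augment Hall→A→D→F→Exit: bottleneck 1, flow now 3.
Augment Hall→B→D→F→Exit: bottleneck 2, flow now 5.
Augment Hall→C→D→F→Exit: bottleneck 9, flow now 14.
No augmenting path remains; maximum flow = 14.
In the residual graph, reachable from Hall: {Hall, A, B, C, D}.
Min-cut edges: D→E (2), D→F (12); capacity 2 + 12 = 14.
This cut is saturated, so no flow can exceed 14.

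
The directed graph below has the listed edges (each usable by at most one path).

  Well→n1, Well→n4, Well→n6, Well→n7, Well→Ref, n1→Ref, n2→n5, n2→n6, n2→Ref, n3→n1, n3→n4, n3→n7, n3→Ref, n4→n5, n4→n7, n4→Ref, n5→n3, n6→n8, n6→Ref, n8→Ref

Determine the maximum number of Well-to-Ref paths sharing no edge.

4

Assign every edge capacity 1; by Menger, the answer equals the max flow.
Path Well→Ref (+1); total 1.
Path Well→n1→Ref (+1); total 2.
Path Well→n4→Ref (+1); total 3.
Path Well→n6→Ref (+1); total 4.
No residual Well→Ref path; max flow = 4.
Certifying cut of size 4: {Well→Ref, Well→n1, Well→n4, Well→n6}.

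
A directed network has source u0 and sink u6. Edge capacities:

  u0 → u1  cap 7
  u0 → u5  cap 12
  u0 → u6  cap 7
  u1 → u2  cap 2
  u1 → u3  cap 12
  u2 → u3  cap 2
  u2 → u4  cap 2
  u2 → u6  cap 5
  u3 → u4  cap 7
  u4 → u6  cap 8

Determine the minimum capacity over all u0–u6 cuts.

14

Augment u0→u6: bottleneck 7, flow now 7.
Augment u0→u1→u2→u6: bottleneck 2, flow now 9.
Augment u0→u1→u3→u4→u6: bottleneck 5, flow now 14.
No augmenting path remains; maximum flow = 14.
By max-flow min-cut, the minimum cut capacity equals the max flow.
In the residual graph, reachable from u0: {u0, u5}.
Min-cut edges: u0→u1 (7), u0→u6 (7); capacity 7 + 7 = 14.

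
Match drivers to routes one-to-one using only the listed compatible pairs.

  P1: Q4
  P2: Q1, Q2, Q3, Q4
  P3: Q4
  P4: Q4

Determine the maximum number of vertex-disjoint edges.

2

Unit-capacity flow: source→left, listed edges, right→sink; max matching = max flow.
Augmenting path P1→Q4 (+1); matched 1.
Augmenting path P2→Q1 (+1); matched 2.
No augmenting path remains; maximum matching = 2.
König certificate: {P2, Q4} is a vertex cover of size 2 (every listed pair touches it), so no matching can be larger.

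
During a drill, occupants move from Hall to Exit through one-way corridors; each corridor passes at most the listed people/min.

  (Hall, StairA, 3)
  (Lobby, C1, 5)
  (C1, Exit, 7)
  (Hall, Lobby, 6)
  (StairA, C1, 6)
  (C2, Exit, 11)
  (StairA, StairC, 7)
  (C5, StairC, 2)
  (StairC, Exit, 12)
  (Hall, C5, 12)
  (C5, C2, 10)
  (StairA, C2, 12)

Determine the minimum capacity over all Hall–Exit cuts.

Augment Hall→StairA→StairC→Exit: bottleneck 3, flow now 3.
Augment Hall→Lobby→C1→Exit: bottleneck 5, flow now 8.
Augment Hall→C5→StairC→Exit: bottleneck 2, flow now 10.
Augment Hall→C5→C2→Exit: bottleneck 10, flow now 20.
No augmenting path remains; maximum flow = 20.
By max-flow min-cut, the minimum cut capacity equals the max flow.
In the residual graph, reachable from Hall: {Hall, Lobby}.
Min-cut edges: Hall→StairA (3), Hall→C5 (12), Lobby→C1 (5); capacity 3 + 12 + 5 = 20.

20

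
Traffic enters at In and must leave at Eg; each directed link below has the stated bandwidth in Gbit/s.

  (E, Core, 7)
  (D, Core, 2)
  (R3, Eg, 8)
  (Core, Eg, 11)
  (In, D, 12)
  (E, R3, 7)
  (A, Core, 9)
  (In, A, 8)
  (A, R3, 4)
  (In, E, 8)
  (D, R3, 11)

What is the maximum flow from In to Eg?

Augment In→E→R3→Eg: bottleneck 7, flow now 7.
Augment In→E→Core→Eg: bottleneck 1, flow now 8.
Augment In→D→R3→Eg: bottleneck 1, flow now 9.
Augment In→D→Core→Eg: bottleneck 2, flow now 11.
Augment In→A→Core→Eg: bottleneck 8, flow now 19.
No augmenting path remains; maximum flow = 19.
In the residual graph, reachable from In: {In, E, D, A, R3, Core}.
Min-cut edges: R3→Eg (8), Core→Eg (11); capacity 8 + 11 = 19.
This cut is saturated, so no flow can exceed 19.

19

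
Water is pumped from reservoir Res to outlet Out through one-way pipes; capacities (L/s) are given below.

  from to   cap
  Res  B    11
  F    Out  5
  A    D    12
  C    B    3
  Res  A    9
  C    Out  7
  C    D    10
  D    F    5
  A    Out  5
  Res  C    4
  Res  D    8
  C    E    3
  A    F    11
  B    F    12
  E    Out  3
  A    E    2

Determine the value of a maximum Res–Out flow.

Augment Res→A→Out: bottleneck 5, flow now 5.
Augment Res→C→Out: bottleneck 4, flow now 9.
Augment Res→A→E→Out: bottleneck 2, flow now 11.
Augment Res→A→F→Out: bottleneck 2, flow now 13.
Augment Res→B→F→Out: bottleneck 3, flow now 16.
No augmenting path remains; maximum flow = 16.
In the residual graph, reachable from Res: {Res, A, B, D, F}.
Min-cut edges: Res→C (4), A→E (2), A→Out (5), F→Out (5); capacity 4 + 2 + 5 + 5 = 16.
This cut is saturated, so no flow can exceed 16.

16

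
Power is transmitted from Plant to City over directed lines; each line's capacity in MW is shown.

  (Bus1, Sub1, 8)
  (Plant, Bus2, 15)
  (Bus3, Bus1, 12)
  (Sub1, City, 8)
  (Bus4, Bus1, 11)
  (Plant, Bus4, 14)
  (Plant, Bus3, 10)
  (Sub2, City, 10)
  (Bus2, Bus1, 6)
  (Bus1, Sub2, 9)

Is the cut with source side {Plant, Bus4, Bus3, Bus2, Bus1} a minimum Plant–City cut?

Yes — it is a minimum cut (capacity 17).

Given cut capacity: 9 + 8 = 17.
Augment Plant→Bus4→Bus1→Sub2→City: bottleneck 9, flow now 9.
Augment Plant→Bus4→Bus1→Sub1→City: bottleneck 2, flow now 11.
Augment Plant→Bus3→Bus1→Sub1→City: bottleneck 6, flow now 17.
No augmenting path remains; maximum flow = 17.
Cut capacity 17 equals the max flow, so it is a minimum cut.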